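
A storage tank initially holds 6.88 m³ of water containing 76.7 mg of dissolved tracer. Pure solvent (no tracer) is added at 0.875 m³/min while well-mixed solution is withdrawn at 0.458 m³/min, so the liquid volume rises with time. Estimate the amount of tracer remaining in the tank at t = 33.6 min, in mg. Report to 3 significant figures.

22.6 mg

Let m(t) be the amount of tracer. Volume: V(t) = V₀ + (Q_in − Q_out) t = 6.88 + 0.41700 t; V(33.6) = 20.891 m³.
Species balance (pure solvent in): dm/dt = −Q_out · m/V(t).
dm/m = −Q_out dt/(V₀ + 0.41700 t); integrating gives ln(m/m₀) = −(Q_out/(Q_in−Q_out)) ln(V/V₀).
m = m₀ (V₀/V)^(Q_out/(Q_in−Q_out)) = 76.7 × (6.88/20.891)^(1.0983) = 22.646 mg.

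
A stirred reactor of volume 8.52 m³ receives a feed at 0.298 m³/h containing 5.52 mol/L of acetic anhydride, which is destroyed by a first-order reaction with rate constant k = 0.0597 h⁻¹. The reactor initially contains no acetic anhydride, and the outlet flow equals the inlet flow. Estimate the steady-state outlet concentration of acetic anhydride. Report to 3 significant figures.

V dC/dt = Q(C_in − C) − k V C.
Steady state (dC/dt = 0): C_ss = Q C_in/(Q + kV) = C_in/(1 + kV/Q).
C_ss = 0.298·5.52/(0.298 + 0.0597·8.52) = 1.6450/0.80664 = 2.0393 mol/L.

2.04 mol/L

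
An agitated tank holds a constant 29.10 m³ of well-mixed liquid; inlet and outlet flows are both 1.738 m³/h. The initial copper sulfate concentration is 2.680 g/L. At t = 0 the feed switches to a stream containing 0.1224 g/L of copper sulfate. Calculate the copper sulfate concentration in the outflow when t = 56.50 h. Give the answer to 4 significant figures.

Species balance on the tank: V dC/dt = Q(C_in − C).
Rewrite as dC/dt + C/τ = C_in/τ, τ = V/Q = 16.7434 h.
Integrating: C(t) = C_in + (C₀ − C_in) e^(−t/τ).
C(56.50) = 0.1224 + (2.680 − 0.1224)·e^(−56.50/16.7434) = 0.1224 + (2.55760)·0.0342363 = 0.209963 g/L.

0.2100 g/L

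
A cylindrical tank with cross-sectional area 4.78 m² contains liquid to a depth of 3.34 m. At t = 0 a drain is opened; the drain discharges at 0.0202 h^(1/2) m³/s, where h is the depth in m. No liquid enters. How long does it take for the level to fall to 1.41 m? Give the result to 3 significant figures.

With no inflow, A dh/dt = −0.0202 √h.
Separate and integrate: 2(√h − √h₀) = −(0.0202/A) t.
t = 2A(√h₀ − √h)/0.0202 = 2·4.78·(√3.34 − √1.41)/0.0202
  = 9.5600 × (1.8276 − 1.1874) / 0.0202 = 302.95 s.

303 s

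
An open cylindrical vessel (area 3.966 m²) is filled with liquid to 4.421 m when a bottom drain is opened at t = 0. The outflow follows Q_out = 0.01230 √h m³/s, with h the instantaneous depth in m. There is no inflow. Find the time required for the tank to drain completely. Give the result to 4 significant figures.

With no inflow, A dh/dt = −0.01230 √h.
This is separable: 2 d(√h)/dt = −0.01230/A, so √h = √h₀ − (0.01230/(2A)) t.
Tank is empty when √h = 0: t_empty = 2A√h₀/0.01230.
t_empty = 2·3.966·√4.421/0.01230 = 7.93200·2.10262/0.01230 = 1355.93 s.

1356 s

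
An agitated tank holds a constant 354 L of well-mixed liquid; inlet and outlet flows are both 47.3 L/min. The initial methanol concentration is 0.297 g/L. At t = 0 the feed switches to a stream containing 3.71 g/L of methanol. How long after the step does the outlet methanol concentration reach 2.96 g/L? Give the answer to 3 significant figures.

11.3 min

Species balance: V dC/dt = Q(C_in − C) ⇒ τ = V/Q = 7.4841 min.
C(t) = C_in + (C₀ − C_in) e^(−t/τ). Set C = 2.96 and solve for t:
e^(−t/τ) = (C − C_in)/(C₀ − C_in) = (2.96 − 3.71)/(0.297 − 3.71) = 0.21975
t = −τ ln(…) = 7.4841 × 1.5153 = 11.341 min.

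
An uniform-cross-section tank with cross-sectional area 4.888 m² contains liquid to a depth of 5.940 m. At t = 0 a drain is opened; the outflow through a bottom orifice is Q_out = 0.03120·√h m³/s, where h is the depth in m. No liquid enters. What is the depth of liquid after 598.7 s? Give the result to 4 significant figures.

0.2772 m

A dh/dt = −Q_out = −0.03120 √h.
∫ h^(−1/2) dh = −(0.03120/A) ∫ dt, giving 2√h = 2√h₀ − (0.03120/A) t.
√h = √5.940 − 0.03120·598.7/(2·4.888) = 2.43721 − 1.91074 = 0.526467.
h = 0.526467² = 0.277167 m.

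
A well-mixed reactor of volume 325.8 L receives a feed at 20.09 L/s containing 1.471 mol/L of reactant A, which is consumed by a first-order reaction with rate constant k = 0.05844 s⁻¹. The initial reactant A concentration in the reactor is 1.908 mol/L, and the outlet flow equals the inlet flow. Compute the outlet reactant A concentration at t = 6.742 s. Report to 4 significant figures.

1.268 mol/L

Species balance: V dC/dt = Q C_in − Q C − k V C.
dC/dt = (Q/V) C_in − (Q/V + k) C; effective rate a = Q/V + k = 0.0616636 + 0.05844 = 0.120104 s⁻¹.
C_ss = Q C_in/(Q + kV) = 0.755241 mol/L; C(t) = C_ss + (C₀ − C_ss) e^(−a t).
C(6.742) = 0.755241 + (1.15276)·e^(−0.120104·6.742) = 0.755241 + (1.15276)·0.444974 = 1.26819 mol/L.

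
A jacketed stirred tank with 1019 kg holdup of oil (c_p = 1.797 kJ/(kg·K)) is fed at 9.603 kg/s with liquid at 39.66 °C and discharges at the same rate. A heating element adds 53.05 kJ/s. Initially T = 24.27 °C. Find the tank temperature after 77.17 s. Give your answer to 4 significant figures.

33.81 °C

Unsteady energy balance on the tank contents: M c_p dT/dt = ṁ c_p (T_in − T) + 53.05.
Rearrange: dT/dt = (T_ss − T)/τ with τ = M/ṁ = 106.113 s and T_ss = T_in + Q̇/(ṁ c_p) = 42.7342 °C.
Integrating: T(t) = T_ss + (T₀ − T_ss) e^(−t/τ).
T(77.17) = 42.7342 + (-18.4642)·e^(−77.17/106.113) = 42.7342 + (-18.4642)·0.483238 = 33.8116 °C.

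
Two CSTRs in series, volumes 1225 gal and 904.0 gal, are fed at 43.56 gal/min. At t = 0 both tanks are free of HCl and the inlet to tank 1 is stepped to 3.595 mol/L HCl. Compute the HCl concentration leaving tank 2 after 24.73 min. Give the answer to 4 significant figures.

Each tank obeys Vᵢ dCᵢ/dt = Q(Cᵢ₋₁ − Cᵢ), so τᵢ = Vᵢ/Q.
τ₁ = 1225/43.56 = 28.1221 min; τ₂ = 904.0/43.56 = 20.7530 min.
Tank 1: C₁ = C_in(1 − e^(−t/τ₁)). Tank 2 (τ₁ ≠ τ₂): C₂ = C_in[1 − (τ₁ e^(−t/τ₁) − τ₂ e^(−t/τ₂))/(τ₁ − τ₂)].
At t = 24.73: e^(−t/τ₁) = 0.415041, e^(−t/τ₂) = 0.303724.
C₂ = 3.595·[1 − (28.1221·0.415041 − 20.7530·0.303724)/(7.36915)] = 3.595·0.271469 = 0.975932 mol/L.

0.9759 mol/L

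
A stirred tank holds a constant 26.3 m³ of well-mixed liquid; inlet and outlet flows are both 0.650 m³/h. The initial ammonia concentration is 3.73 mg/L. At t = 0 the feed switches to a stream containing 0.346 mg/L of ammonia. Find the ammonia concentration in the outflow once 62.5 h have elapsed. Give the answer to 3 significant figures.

Unsteady species balance (constant V, well mixed): V dC/dt = Q(C_in − C).
Rewrite as dC/dt + C/τ = C_in/τ, τ = V/Q = 40.462 h.
C approaches C_in exponentially: C(t) = C_in + (C₀ − C_in) e^(−t/τ).
C(62.5) = 0.346 + (3.73 − 0.346)·e^(−62.5/40.462) = 0.346 + (3.3840)·0.21338 = 1.0681 mg/L.

1.07 mg/L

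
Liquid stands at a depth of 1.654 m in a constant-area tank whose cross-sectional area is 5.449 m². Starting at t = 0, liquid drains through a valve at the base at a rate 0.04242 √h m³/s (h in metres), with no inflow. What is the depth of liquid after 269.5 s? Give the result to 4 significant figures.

A dh/dt = −Q_out = −0.04242 √h.
This is separable: 2 d(√h)/dt = −0.04242/A, so √h = √h₀ − (0.04242/(2A)) t.
√h = √1.654 − 0.04242·269.5/(2·5.449) = 1.28608 − 1.04902 = 0.237062.
h = 0.237062² = 0.0561984 m.

0.05620 m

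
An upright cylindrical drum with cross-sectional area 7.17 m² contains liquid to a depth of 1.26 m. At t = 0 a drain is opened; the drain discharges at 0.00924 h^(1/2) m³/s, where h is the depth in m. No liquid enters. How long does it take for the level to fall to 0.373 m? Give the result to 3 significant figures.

With no inflow, A dh/dt = −0.00924 √h.
This is separable: 2 d(√h)/dt = −0.00924/A, so √h = √h₀ − (0.00924/(2A)) t.
t = 2A(√h₀ − √h)/0.00924 = 2·7.17·(√1.26 − √0.373)/0.00924
  = 14.340 × (1.1225 − 0.61074) / 0.00924 = 794.22 s.

794 s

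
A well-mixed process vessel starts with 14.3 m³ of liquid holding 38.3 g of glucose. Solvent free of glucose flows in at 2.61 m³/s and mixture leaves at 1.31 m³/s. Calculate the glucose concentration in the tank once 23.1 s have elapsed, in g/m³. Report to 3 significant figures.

0.276 g/m³

Total volume: dV/dt = Q_in − Q_out = 1.3000 m³/s, so V(t) = 14.3 + 1.3000 t and V(23.1) = 44.330 m³.
Species balance (pure solvent in): dm/dt = −Q_out · m/V(t).
Separate: dm/m = −Q_out dt/V(t) ⇒ ln(m/m₀) = −(Q_out/(Q_in−Q_out)) ln(V/V₀).
m = m₀ (V₀/V)^(Q_out/(Q_in−Q_out)) = 38.3 × (14.3/44.330)^(1.0077) = 12.248 g.
C = m/V = 12.248/44.330 = 0.27629 g/m³.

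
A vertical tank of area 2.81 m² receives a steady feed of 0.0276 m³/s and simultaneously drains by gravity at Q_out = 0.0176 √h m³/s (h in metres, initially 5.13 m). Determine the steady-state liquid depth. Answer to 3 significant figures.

Level balance: A dh/dt = 0.0276 − 0.0176 √h. Setting dh/dt = 0:
Q_in = 0.0176 √h_ss ⇒ √h_ss = 0.0276/0.0176 = 1.5682.
h_ss = 1.5682² = 2.4592 m. (Since h₀ = 5.13 m > h_ss, the level will fall toward this value.)

2.46 m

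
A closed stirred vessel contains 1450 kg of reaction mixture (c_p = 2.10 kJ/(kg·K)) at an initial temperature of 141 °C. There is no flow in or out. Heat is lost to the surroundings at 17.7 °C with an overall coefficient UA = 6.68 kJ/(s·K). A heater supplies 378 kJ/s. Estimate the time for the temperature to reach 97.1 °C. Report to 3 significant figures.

489 s

Energy balance: M c_p dT/dt = −UA(T − T_amb) + Q̇.
τ = M c_p/UA = 455.84 s; T_ss = T_amb + Q̇/UA = 17.7 + 378/6.68 = 74.287 °C.
T(t) = T_ss + (T₀ − T_ss)e^(−t/τ); set T = 97.1:
t = −τ ln[(T − T_ss)/(T₀ − T_ss)] = −455.84 · ln(0.34196) = 489.14 s.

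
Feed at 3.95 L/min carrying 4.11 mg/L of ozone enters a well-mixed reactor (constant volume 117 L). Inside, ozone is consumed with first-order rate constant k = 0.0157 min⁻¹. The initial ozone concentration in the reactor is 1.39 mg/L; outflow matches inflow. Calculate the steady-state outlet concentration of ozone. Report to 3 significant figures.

2.81 mg/L

V dC/dt = Q(C_in − C) − k V C.
Steady state (dC/dt = 0): C_ss = Q C_in/(Q + kV) = C_in/(1 + kV/Q).
C_ss = 3.95·4.11/(3.95 + 0.0157·117) = 16.235/5.7869 = 2.8054 mg/L.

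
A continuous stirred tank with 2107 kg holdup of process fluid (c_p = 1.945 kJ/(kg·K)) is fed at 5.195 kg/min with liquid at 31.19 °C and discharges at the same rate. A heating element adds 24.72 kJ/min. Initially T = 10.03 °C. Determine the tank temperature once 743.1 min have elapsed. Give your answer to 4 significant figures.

29.86 °C

First-law balance (no shaft work): M c_p dT/dt = ṁ c_p (T_in − T) + 24.72.
Rearrange: dT/dt = (T_ss − T)/τ with τ = M/ṁ = 405.582 min and T_ss = T_in + Q̇/(ṁ c_p) = 33.6365 °C.
Integrating: T(t) = T_ss + (T₀ − T_ss) e^(−t/τ).
T(743.1) = 33.6365 + (-23.6065)·e^(−743.1/405.582) = 33.6365 + (-23.6065)·0.160064 = 29.8579 °C.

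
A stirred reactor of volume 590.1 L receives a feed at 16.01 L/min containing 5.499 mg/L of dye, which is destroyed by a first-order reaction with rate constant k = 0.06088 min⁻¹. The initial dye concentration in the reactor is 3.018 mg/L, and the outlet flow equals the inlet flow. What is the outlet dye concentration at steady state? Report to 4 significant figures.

V dC/dt = Q(C_in − C) − k V C.
Steady state (dC/dt = 0): C_ss = Q C_in/(Q + kV) = C_in/(1 + kV/Q).
C_ss = 16.01·5.499/(16.01 + 0.06088·590.1) = 88.0390/51.9353 = 1.69517 mg/L.

1.695 mg/L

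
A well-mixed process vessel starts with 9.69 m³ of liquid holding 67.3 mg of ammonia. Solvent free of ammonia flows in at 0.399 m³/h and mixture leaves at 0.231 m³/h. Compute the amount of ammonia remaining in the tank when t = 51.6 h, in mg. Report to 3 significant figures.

28.0 mg

Let m(t) be the amount of ammonia. Volume: V(t) = V₀ + (Q_in − Q_out) t = 9.69 + 0.16800 t; V(51.6) = 18.359 m³.
Solute balance: dm/dt = 0 − Q_out C = −Q_out m/V(t).
Separate: dm/m = −Q_out dt/V(t) ⇒ ln(m/m₀) = −(Q_out/(Q_in−Q_out)) ln(V/V₀).
m = m₀ (V₀/V)^(Q_out/(Q_in−Q_out)) = 67.3 × (9.69/18.359)^(1.3750) = 27.953 mg.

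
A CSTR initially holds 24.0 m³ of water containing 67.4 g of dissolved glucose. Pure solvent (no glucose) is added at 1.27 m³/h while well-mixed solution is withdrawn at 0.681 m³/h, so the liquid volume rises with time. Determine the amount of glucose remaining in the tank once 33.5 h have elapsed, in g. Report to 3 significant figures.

33.7 g

Total volume: dV/dt = Q_in − Q_out = 0.58900 m³/h, so V(t) = 24.0 + 0.58900 t and V(33.5) = 43.731 m³.
Species balance (pure solvent in): dm/dt = −Q_out · m/V(t).
Separate: dm/m = −Q_out dt/V(t) ⇒ ln(m/m₀) = −(Q_out/(Q_in−Q_out)) ln(V/V₀).
m = m₀ (V₀/V)^(Q_out/(Q_in−Q_out)) = 67.4 × (24.0/43.731)^(1.1562) = 33.680 g.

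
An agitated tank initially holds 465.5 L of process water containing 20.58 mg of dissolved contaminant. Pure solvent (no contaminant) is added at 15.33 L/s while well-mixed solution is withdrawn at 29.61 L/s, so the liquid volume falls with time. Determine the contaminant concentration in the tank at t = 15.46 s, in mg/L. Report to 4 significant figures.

Let m(t) be the amount of contaminant. Volume: V(t) = V₀ + (Q_in − Q_out) t = 465.5 − 14.2800 t; V(15.46) = 244.731 L.
No contaminant enters, so dm/dt = −Q_out · (m/V).
dm/m = −Q_out dt/(V₀ − 14.2800 t); integrating gives ln(m/m₀) = −(Q_out/(Q_in−Q_out)) ln(V/V₀).
m = m₀ (V₀/V)^(Q_out/(Q_in−Q_out)) = 20.58 × (465.5/244.731)^(-2.07353) = 5.42567 mg.
C = m/V = 5.42567/244.731 = 0.0221699 mg/L.

0.02217 mg/L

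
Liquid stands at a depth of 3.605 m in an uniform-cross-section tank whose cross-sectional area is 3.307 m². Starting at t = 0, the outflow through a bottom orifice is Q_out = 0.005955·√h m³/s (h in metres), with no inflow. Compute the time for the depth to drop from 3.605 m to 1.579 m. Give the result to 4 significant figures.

A dh/dt = −Q_out = −0.005955 √h.
∫ h^(−1/2) dh = −(0.005955/A) ∫ dt, giving 2√h = 2√h₀ − (0.005955/A) t.
t = 2A(√h₀ − √h)/0.005955 = 2·3.307·(√3.605 − √1.579)/0.005955
  = 6.61400 × (1.89868 − 1.25658) / 0.005955 = 713.158 s.

713.2 s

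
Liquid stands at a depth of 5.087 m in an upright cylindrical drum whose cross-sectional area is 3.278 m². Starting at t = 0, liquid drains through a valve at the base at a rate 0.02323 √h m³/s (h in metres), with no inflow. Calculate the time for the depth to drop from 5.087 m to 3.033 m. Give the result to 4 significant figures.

145.0 s

Accumulation of liquid (constant cross-section A): A dh/dt = −0.02323 √h.
Separate and integrate: 2(√h − √h₀) = −(0.02323/A) t.
t = 2A(√h₀ − √h)/0.02323 = 2·3.278·(√5.087 − √3.033)/0.02323
  = 6.55600 × (2.25544 − 1.74155) / 0.02323 = 145.030 s.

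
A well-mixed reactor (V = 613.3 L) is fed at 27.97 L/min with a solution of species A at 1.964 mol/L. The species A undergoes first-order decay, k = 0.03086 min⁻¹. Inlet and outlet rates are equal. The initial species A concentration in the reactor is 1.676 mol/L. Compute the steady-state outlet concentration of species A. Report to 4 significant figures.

1.171 mol/L

V dC/dt = Q(C_in − C) − k V C.
At steady state: 0 = Q C_in − (Q + kV) C_ss, so C_ss = Q C_in/(Q + kV).
C_ss = 27.97·1.964/(27.97 + 0.03086·613.3) = 54.9331/46.8964 = 1.17137 mol/L.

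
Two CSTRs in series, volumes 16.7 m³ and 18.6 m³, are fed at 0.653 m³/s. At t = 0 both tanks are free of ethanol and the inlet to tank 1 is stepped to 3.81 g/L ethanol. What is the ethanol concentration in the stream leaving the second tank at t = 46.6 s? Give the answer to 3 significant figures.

Time constants: τᵢ = Vᵢ/Q for each well-mixed tank.
τ₁ = 16.7/0.653 = 25.574 s; τ₂ = 18.6/0.653 = 28.484 s.
Solving the cascade with C₁(0)=C₂(0)=0 gives C₂(t) = C_in[1 − (τ₁ e^(−t/τ₁) − τ₂ e^(−t/τ₂))/(τ₁ − τ₂)].
At t = 46.6: e^(−t/τ₁) = 0.16168, e^(−t/τ₂) = 0.19476.
C₂ = 3.81·[1 − (25.574·0.16168 − 28.484·0.19476)/(-2.9096)] = 3.81·0.51452 = 1.9603 g/L.

1.96 g/L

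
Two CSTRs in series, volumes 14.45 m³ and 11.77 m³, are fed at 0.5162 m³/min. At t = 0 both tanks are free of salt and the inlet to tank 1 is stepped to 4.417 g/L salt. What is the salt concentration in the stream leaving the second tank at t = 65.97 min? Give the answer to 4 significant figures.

3.235 g/L

Each tank obeys Vᵢ dCᵢ/dt = Q(Cᵢ₋₁ − Cᵢ), so τᵢ = Vᵢ/Q.
τ₁ = 14.45/0.5162 = 27.9930 min; τ₂ = 11.77/0.5162 = 22.8012 min.
Solving the cascade with C₁(0)=C₂(0)=0 gives C₂(t) = C_in[1 − (τ₁ e^(−t/τ₁) − τ₂ e^(−t/τ₂))/(τ₁ − τ₂)].
At t = 65.97: e^(−t/τ₁) = 0.0947363, e^(−t/τ₂) = 0.0553951.
C₂ = 4.417·[1 − (27.9930·0.0947363 − 22.8012·0.0553951)/(5.19179)] = 4.417·0.732486 = 3.23539 g/L.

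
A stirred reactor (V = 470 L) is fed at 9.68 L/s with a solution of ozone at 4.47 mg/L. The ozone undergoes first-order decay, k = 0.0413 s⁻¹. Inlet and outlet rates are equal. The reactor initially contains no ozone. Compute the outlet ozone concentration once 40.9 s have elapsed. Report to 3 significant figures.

1.37 mg/L

Species balance: V dC/dt = Q C_in − Q C − k V C.
dC/dt = (Q/V) C_in − (Q/V + k) C; effective rate a = Q/V + k = 0.020596 + 0.0413 = 0.061896 s⁻¹.
C_ss = Q C_in/(Q + kV) = 1.4874 mg/L; C(t) = C_ss + (C₀ − C_ss) e^(−a t).
C(40.9) = 1.4874 + (-1.4874)·e^(−0.061896·40.9) = 1.4874 + (-1.4874)·0.079537 = 1.3691 mg/L.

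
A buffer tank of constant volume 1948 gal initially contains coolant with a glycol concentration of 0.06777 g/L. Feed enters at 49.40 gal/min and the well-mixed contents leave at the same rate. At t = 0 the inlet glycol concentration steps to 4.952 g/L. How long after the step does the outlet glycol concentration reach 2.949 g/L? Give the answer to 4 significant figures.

35.15 min

Mass balance on the solute (V constant): V dC/dt = Q(C_in − C), so τ = V/Q = 39.4332 min.
C(t) = C_in + (C₀ − C_in) e^(−t/τ). Set C = 2.949 and solve for t:
e^(−t/τ) = (C − C_in)/(C₀ − C_in) = (2.949 − 4.952)/(0.06777 − 4.952) = 0.410095
t = −τ ln(…) = 39.4332 × 0.891366 = 35.1494 min.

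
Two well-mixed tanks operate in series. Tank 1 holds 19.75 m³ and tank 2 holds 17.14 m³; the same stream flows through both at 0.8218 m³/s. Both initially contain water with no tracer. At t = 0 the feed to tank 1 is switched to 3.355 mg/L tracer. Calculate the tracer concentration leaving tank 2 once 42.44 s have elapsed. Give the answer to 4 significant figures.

1.893 mg/L

Each tank obeys Vᵢ dCᵢ/dt = Q(Cᵢ₋₁ − Cᵢ), so τᵢ = Vᵢ/Q.
τ₁ = 19.75/0.8218 = 24.0326 s; τ₂ = 17.14/0.8218 = 20.8567 s.
Solving the cascade with C₁(0)=C₂(0)=0 gives C₂(t) = C_in[1 − (τ₁ e^(−t/τ₁) − τ₂ e^(−t/τ₂))/(τ₁ − τ₂)].
At t = 42.44: e^(−t/τ₁) = 0.171027, e^(−t/τ₂) = 0.130701.
C₂ = 3.355·[1 − (24.0326·0.171027 − 20.8567·0.130701)/(3.17596)] = 3.355·0.564151 = 1.89273 mg/L.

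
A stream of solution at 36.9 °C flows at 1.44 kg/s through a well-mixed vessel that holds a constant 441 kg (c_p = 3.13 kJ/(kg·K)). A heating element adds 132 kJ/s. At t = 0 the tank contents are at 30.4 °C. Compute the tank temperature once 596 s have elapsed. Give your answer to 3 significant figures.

M c_p dT/dt = ṁ c_p (T_in − T) + Q̇.
τ = M/ṁ = 306.25 s; T_ss = T_in + Q̇/(ṁ c_p) = 36.9 + 132/(1.44·3.13) = 66.186 °C.
Solution: T(t) = T_ss + (T₀ − T_ss) e^(−t/τ).
T(596) = 66.186 + (-35.786)·e^(−596/306.25) = 66.186 + (-35.786)·0.14283 = 61.075 °C.

61.1 °C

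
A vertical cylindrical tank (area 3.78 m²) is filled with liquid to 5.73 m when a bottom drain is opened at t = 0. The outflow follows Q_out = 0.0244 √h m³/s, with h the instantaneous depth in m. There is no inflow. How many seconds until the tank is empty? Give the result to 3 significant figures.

Unsteady balance on liquid volume: A dh/dt = −0.0244 √h.
∫ h^(−1/2) dh = −(0.0244/A) ∫ dt, giving 2√h = 2√h₀ − (0.0244/A) t.
Tank is empty when √h = 0: t_empty = 2A√h₀/0.0244.
t_empty = 2·3.78·√5.73/0.0244 = 7.5600·2.3937/0.0244 = 741.67 s.

742 s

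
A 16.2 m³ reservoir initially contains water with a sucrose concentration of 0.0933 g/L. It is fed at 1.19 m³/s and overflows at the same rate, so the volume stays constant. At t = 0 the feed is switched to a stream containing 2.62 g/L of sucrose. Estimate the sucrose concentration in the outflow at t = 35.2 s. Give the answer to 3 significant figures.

Transient balance on the dissolved component: V dC/dt = Q(C_in − C).
Time constant τ = V/Q = 16.2/1.19 = 13.613 s.
C approaches C_in exponentially: C(t) = C_in + (C₀ − C_in) e^(−t/τ).
C(35.2) = 2.62 + (0.0933 − 2.62)·e^(−35.2/13.613) = 2.62 + (-2.5267)·0.075345 = 2.4296 g/L.

2.43 g/L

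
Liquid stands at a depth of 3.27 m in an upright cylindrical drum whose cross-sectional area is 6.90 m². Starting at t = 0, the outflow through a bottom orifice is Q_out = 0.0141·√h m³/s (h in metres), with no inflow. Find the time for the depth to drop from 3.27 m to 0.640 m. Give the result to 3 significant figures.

Accumulation of liquid (constant cross-section A): A dh/dt = −0.0141 √h.
∫ h^(−1/2) dh = −(0.0141/A) ∫ dt, giving 2√h = 2√h₀ − (0.0141/A) t.
t = 2A(√h₀ − √h)/0.0141 = 2·6.90·(√3.27 − √0.640)/0.0141
  = 13.800 × (1.8083 − 0.80000) / 0.0141 = 986.86 s.

987 s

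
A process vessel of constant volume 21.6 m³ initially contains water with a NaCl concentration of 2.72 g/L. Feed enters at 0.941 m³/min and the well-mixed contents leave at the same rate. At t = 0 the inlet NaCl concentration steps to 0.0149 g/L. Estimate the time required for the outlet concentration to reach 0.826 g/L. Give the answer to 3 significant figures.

27.6 min

Transient balance on the dissolved component: V dC/dt = Q(C_in − C), so τ = V/Q = 22.954 min.
C(t) = C_in + (C₀ − C_in) e^(−t/τ). Set C = 0.826 and solve for t:
e^(−t/τ) = (C − C_in)/(C₀ − C_in) = (0.826 − 0.0149)/(2.72 − 0.0149) = 0.29984
t = −τ ln(…) = 22.954 × 1.2045 = 27.649 min.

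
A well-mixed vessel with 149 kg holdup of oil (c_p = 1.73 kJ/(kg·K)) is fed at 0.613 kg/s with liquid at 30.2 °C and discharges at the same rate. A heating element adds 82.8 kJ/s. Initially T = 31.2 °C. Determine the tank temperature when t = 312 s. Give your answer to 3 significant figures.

86.9 °C

M c_p dT/dt = ṁ c_p (T_in − T) + Q̇.
Rearrange: dT/dt = (T_ss − T)/τ with τ = M/ṁ = 243.07 s and T_ss = T_in + Q̇/(ṁ c_p) = 108.28 °C.
Integrating: T(t) = T_ss + (T₀ − T_ss) e^(−t/τ).
T(312) = 108.28 + (-77.077)·e^(−312/243.07) = 108.28 + (-77.077)·0.27704 = 86.924 °C.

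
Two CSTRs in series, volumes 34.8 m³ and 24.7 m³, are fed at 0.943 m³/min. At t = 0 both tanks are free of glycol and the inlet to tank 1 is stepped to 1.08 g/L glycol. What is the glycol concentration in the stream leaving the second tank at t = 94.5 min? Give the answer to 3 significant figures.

0.864 g/L

Each tank obeys Vᵢ dCᵢ/dt = Q(Cᵢ₋₁ − Cᵢ), so τᵢ = Vᵢ/Q.
τ₁ = 34.8/0.943 = 36.903 min; τ₂ = 24.7/0.943 = 26.193 min.
Solving the cascade with C₁(0)=C₂(0)=0 gives C₂(t) = C_in[1 − (τ₁ e^(−t/τ₁) − τ₂ e^(−t/τ₂))/(τ₁ − τ₂)].
At t = 94.5: e^(−t/τ₁) = 0.077248, e^(−t/τ₂) = 0.027111.
C₂ = 1.08·[1 − (36.903·0.077248 − 26.193·0.027111)/(10.710)] = 1.08·0.80014 = 0.86415 g/L.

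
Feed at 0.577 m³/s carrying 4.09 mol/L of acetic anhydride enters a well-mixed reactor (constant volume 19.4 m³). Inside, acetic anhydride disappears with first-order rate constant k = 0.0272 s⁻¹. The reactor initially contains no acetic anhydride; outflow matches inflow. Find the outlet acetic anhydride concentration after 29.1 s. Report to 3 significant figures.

V dC/dt = Q(C_in − C) − k V C.
This is linear with rate a = Q/V + k = 0.056942 s⁻¹.
C_ss = Q C_in/(Q + kV) = 2.1363 mol/L; C(t) = C_ss + (C₀ − C_ss) e^(−a t).
C(29.1) = 2.1363 + (-2.1363)·e^(−0.056942·29.1) = 2.1363 + (-2.1363)·0.19071 = 1.7289 mol/L.

1.73 mol/L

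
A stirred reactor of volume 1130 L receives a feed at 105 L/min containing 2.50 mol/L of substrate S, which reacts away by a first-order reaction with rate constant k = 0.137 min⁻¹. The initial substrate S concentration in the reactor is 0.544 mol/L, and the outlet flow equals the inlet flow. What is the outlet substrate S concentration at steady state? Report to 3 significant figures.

1.01 mol/L

Species balance: V dC/dt = Q C_in − Q C − k V C.
Steady state (dC/dt = 0): C_ss = Q C_in/(Q + kV) = C_in/(1 + kV/Q).
C_ss = 105·2.50/(105 + 0.137·1130) = 262.50/259.81 = 1.0104 mol/L.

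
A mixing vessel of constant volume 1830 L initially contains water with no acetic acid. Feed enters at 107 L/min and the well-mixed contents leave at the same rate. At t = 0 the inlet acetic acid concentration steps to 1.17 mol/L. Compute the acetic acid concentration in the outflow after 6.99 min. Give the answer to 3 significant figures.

0.393 mol/L

Transient balance on the dissolved component: V dC/dt = Q(C_in − C).
Time constant τ = V/Q = 1830/107 = 17.103 min.
Solution: C(t) = C_in + (C₀ − C_in) e^(−t/τ).
C(6.99) = 1.17 + (0 − 1.17)·e^(−6.99/17.103) = 1.17 + (-1.1700)·0.66451 = 0.39252 mol/L.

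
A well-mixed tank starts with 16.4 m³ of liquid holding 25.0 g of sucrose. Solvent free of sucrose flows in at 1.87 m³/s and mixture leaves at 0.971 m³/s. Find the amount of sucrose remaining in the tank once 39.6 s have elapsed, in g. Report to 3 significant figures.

7.19 g

Total volume: dV/dt = Q_in − Q_out = 0.89900 m³/s, so V(t) = 16.4 + 0.89900 t and V(39.6) = 52.000 m³.
No sucrose enters, so dm/dt = −Q_out · (m/V).
Separate: dm/m = −Q_out dt/V(t) ⇒ ln(m/m₀) = −(Q_out/(Q_in−Q_out)) ln(V/V₀).
m = m₀ (V₀/V)^(Q_out/(Q_in−Q_out)) = 25.0 × (16.4/52.000)^(1.0801) = 7.1885 g.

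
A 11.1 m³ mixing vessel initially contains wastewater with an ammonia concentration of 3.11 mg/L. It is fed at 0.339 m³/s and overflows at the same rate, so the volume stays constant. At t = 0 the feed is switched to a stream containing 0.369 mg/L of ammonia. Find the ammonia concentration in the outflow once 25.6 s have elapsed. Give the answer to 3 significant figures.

Mass balance on the solute (V constant): V dC/dt = Q(C_in − C).
Rewrite as dC/dt + C/τ = C_in/τ, τ = V/Q = 32.743 s.
Integrating: C(t) = C_in + (C₀ − C_in) e^(−t/τ).
C(25.6) = 0.369 + (3.11 − 0.369)·e^(−25.6/32.743) = 0.369 + (2.7410)·0.45756 = 1.6232 mg/L.

1.62 mg/L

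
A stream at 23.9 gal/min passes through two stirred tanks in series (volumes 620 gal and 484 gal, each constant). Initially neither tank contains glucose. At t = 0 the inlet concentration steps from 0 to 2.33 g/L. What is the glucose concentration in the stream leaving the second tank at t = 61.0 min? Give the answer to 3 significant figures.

1.73 g/L

Species balance on tank i: dCᵢ/dt = (Cᵢ₋₁ − Cᵢ)/τᵢ with τᵢ = Vᵢ/Q.
τ₁ = 620/23.9 = 25.941 min; τ₂ = 484/23.9 = 20.251 min.
Solving the cascade with C₁(0)=C₂(0)=0 gives C₂(t) = C_in[1 − (τ₁ e^(−t/τ₁) − τ₂ e^(−t/τ₂))/(τ₁ − τ₂)].
At t = 61.0: e^(−t/τ₁) = 0.095231, e^(−t/τ₂) = 0.049184.
C₂ = 2.33·[1 − (25.941·0.095231 − 20.251·0.049184)/(5.6904)] = 2.33·0.74090 = 1.7263 g/L.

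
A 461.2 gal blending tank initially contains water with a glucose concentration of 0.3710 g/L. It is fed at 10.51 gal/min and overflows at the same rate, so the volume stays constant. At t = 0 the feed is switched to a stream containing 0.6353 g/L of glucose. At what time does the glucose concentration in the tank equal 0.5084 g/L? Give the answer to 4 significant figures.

32.20 min

Transient balance on the dissolved component: V dC/dt = Q(C_in − C), so τ = V/Q = 43.8820 min.
C(t) = C_in + (C₀ − C_in) e^(−t/τ). Set C = 0.5084 and solve for t:
e^(−t/τ) = (C − C_in)/(C₀ − C_in) = (0.5084 − 0.6353)/(0.3710 − 0.6353) = 0.480136
t = −τ ln(…) = 43.8820 × 0.733685 = 32.1956 min.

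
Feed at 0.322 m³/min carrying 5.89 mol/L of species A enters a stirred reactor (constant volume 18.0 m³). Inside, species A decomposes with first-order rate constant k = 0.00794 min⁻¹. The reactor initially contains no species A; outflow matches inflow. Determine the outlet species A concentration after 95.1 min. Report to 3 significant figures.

Species balance: V dC/dt = Q C_in − Q C − k V C.
dC/dt = (Q/V) C_in − (Q/V + k) C; effective rate a = Q/V + k = 0.017889 + 0.00794 = 0.025829 min⁻¹.
C_ss = Q C_in/(Q + kV) = 4.0794 mol/L; C(t) = C_ss + (C₀ − C_ss) e^(−a t).
C(95.1) = 4.0794 + (-4.0794)·e^(−0.025829·95.1) = 4.0794 + (-4.0794)·0.085749 = 3.7296 mol/L.

3.73 mol/L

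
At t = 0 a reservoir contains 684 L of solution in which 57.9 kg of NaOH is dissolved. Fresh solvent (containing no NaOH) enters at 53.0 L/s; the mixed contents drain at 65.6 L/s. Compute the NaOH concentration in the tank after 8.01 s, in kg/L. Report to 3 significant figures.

Let m(t) be the amount of NaOH. Volume: V(t) = V₀ + (Q_in − Q_out) t = 684 − 12.600 t; V(8.01) = 583.07 L.
No NaOH enters, so dm/dt = −Q_out · (m/V).
dm/m = −Q_out dt/(V₀ − 12.600 t); integrating gives ln(m/m₀) = −(Q_out/(Q_in−Q_out)) ln(V/V₀).
m = m₀ (V₀/V)^(Q_out/(Q_in−Q_out)) = 57.9 × (684/583.07)^(-5.2063) = 25.218 kg.
C = m/V = 25.218/583.07 = 0.043250 kg/L.

0.0432 kg/L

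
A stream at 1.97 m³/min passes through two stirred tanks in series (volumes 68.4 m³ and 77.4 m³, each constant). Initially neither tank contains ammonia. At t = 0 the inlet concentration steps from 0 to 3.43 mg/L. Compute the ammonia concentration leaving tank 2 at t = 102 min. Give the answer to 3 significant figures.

2.61 mg/L

Species balance on tank i: dCᵢ/dt = (Cᵢ₋₁ − Cᵢ)/τᵢ with τᵢ = Vᵢ/Q.
τ₁ = 68.4/1.97 = 34.721 min; τ₂ = 77.4/1.97 = 39.289 min.
Tank 1: C₁ = C_in(1 − e^(−t/τ₁)). Tank 2 (τ₁ ≠ τ₂): C₂ = C_in[1 − (τ₁ e^(−t/τ₁) − τ₂ e^(−t/τ₂))/(τ₁ − τ₂)].
At t = 102: e^(−t/τ₁) = 0.052986, e^(−t/τ₂) = 0.074562.
C₂ = 3.43·[1 − (34.721·0.052986 − 39.289·0.074562)/(-4.5685)] = 3.43·0.76146 = 2.6118 mg/L.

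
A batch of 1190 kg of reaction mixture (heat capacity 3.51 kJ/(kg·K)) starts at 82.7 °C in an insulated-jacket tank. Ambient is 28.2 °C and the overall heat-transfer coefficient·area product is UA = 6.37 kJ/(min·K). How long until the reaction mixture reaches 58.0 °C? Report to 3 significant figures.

396 min

Lumped-capacitance energy balance: M c_p dT/dt = UA(T_amb − T).
τ = M c_p/UA = 655.71 min; T_ss = T_amb = 28.200 °C.
T(t) = T_ss + (T₀ − T_ss)e^(−t/τ); set T = 58.0:
t = −τ ln[(T − T_ss)/(T₀ − T_ss)] = −655.71 · ln(0.54679) = 395.85 min.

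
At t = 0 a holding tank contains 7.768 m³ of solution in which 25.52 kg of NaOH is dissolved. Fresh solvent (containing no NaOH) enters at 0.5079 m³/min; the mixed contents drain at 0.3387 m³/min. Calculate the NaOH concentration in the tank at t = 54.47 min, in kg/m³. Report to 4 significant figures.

0.3139 kg/m³

Let m(t) be the amount of NaOH. Volume: V(t) = V₀ + (Q_in − Q_out) t = 7.768 + 0.169200 t; V(54.47) = 16.9843 m³.
Species balance (pure solvent in): dm/dt = −Q_out · m/V(t).
Separate: dm/m = −Q_out dt/V(t) ⇒ ln(m/m₀) = −(Q_out/(Q_in−Q_out)) ln(V/V₀).
m = m₀ (V₀/V)^(Q_out/(Q_in−Q_out)) = 25.52 × (7.768/16.9843)^(2.00177) = 5.33090 kg.
C = m/V = 5.33090/16.9843 = 0.313872 kg/m³.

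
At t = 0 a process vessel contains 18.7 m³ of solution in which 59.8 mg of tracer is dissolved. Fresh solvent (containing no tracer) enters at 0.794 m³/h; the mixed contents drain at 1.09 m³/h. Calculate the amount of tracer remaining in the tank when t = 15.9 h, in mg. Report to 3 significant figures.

20.6 mg

Let m(t) be the amount of tracer. Volume: V(t) = V₀ + (Q_in − Q_out) t = 18.7 − 0.29600 t; V(15.9) = 13.994 m³.
No tracer enters, so dm/dt = −Q_out · (m/V).
Separate: dm/m = −Q_out dt/V(t) ⇒ ln(m/m₀) = −(Q_out/(Q_in−Q_out)) ln(V/V₀).
m = m₀ (V₀/V)^(Q_out/(Q_in−Q_out)) = 59.8 × (18.7/13.994)^(-3.6824) = 20.561 mg.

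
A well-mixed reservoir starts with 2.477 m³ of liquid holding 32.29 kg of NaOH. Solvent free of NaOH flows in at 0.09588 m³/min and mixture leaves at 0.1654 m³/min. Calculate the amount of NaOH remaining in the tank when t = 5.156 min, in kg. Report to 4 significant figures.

22.26 kg

Total volume: dV/dt = Q_in − Q_out = -0.0695200 m³/min, so V(t) = 2.477 − 0.0695200 t and V(5.156) = 2.11855 m³.
Species balance (pure solvent in): dm/dt = −Q_out · m/V(t).
Separate: dm/m = −Q_out dt/V(t) ⇒ ln(m/m₀) = −(Q_out/(Q_in−Q_out)) ln(V/V₀).
m = m₀ (V₀/V)^(Q_out/(Q_in−Q_out)) = 32.29 × (2.477/2.11855)^(-2.37917) = 22.2615 kg.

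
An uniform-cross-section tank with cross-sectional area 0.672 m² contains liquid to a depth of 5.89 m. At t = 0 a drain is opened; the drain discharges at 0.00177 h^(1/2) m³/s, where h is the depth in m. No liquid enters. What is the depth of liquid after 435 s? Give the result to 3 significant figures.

3.44 m

A dh/dt = −Q_out = −0.00177 √h.
∫ h^(−1/2) dh = −(0.00177/A) ∫ dt, giving 2√h = 2√h₀ − (0.00177/A) t.
√h = √5.89 − 0.00177·435/(2·0.672) = 2.4269 − 0.57288 = 1.8541.
h = 1.8541² = 3.4375 m.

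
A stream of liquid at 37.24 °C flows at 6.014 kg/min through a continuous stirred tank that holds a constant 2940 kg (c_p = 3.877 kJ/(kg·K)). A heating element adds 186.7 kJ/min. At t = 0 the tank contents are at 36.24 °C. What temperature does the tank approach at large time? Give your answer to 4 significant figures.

Heat balance on the well-mixed liquid: M c_p dT/dt = ṁ c_p (T_in − T) + 186.7.
At steady state dT/dt = 0 ⇒ T_ss = T_in + Q̇/(ṁ c_p) = 37.24 + 186.7/(6.014·3.877) = 45.2473 °C.

45.25 °C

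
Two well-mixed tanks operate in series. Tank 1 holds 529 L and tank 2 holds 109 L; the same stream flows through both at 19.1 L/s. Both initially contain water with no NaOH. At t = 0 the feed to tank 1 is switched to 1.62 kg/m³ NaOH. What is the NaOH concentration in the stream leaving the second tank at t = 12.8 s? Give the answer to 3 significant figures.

Time constants: τᵢ = Vᵢ/Q for each well-mixed tank.
τ₁ = 529/19.1 = 27.696 s; τ₂ = 109/19.1 = 5.7068 s.
Solving the cascade with C₁(0)=C₂(0)=0 gives C₂(t) = C_in[1 − (τ₁ e^(−t/τ₁) − τ₂ e^(−t/τ₂))/(τ₁ − τ₂)].
At t = 12.8: e^(−t/τ₁) = 0.62992, e^(−t/τ₂) = 0.10615.
C₂ = 1.62·[1 − (27.696·0.62992 − 5.7068·0.10615)/(21.990)] = 1.62·0.23414 = 0.37931 kg/m³.

0.379 kg/m³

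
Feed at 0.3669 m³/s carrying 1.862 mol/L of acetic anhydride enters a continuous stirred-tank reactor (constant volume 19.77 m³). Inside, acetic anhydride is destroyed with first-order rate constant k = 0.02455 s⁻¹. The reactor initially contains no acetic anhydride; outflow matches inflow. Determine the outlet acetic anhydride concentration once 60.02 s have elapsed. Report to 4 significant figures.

Species balance: V dC/dt = Q C_in − Q C − k V C.
dC/dt = (Q/V) C_in − (Q/V + k) C; effective rate a = Q/V + k = 0.0185584 + 0.02455 = 0.0431084 s⁻¹.
C_ss = Q C_in/(Q + kV) = 0.801602 mol/L; C(t) = C_ss + (C₀ − C_ss) e^(−a t).
C(60.02) = 0.801602 + (-0.801602)·e^(−0.0431084·60.02) = 0.801602 + (-0.801602)·0.0752178 = 0.741307 mol/L.

0.7413 mol/L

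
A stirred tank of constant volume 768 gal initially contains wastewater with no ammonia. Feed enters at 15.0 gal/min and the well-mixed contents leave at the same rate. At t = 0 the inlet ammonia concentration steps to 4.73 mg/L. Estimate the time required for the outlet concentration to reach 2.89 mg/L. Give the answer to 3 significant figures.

Accumulation = in − out for the solute gives V dC/dt = Q(C_in − C), so τ = V/Q = 51.200 min.
C(t) = C_in + (C₀ − C_in) e^(−t/τ). Set C = 2.89 and solve for t:
e^(−t/τ) = (C − C_in)/(C₀ − C_in) = (2.89 − 4.73)/(0 − 4.73) = 0.38901
t = −τ ln(…) = 51.200 × 0.94416 = 48.341 min.

48.3 min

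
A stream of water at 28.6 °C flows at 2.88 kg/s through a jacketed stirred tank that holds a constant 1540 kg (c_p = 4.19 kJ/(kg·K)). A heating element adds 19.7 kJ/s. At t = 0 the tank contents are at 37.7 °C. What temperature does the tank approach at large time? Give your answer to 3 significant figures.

30.2 °C

M c_p dT/dt = ṁ c_p (T_in − T) + Q̇.
At steady state dT/dt = 0 ⇒ T_ss = T_in + Q̇/(ṁ c_p) = 28.6 + 19.7/(2.88·4.19) = 30.233 °C.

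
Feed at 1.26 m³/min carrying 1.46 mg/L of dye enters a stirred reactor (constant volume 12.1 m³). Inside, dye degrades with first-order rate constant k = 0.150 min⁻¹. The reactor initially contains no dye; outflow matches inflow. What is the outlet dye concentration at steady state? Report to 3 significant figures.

Accumulation = in − out − consumed: V dC/dt = Q C_in − Q C − k V C.
At steady state: 0 = Q C_in − (Q + kV) C_ss, so C_ss = Q C_in/(Q + kV).
C_ss = 1.26·1.46/(1.26 + 0.150·12.1) = 1.8396/3.0750 = 0.59824 mg/L.

0.598 mg/L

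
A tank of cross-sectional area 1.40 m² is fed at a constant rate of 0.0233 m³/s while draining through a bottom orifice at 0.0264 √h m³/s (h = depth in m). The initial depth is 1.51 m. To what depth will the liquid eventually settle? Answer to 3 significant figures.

0.779 m

A dh/dt = Q_in − 0.0264 √h. Steady state requires inflow = outflow:
Q_in = 0.0264 √h_ss ⇒ √h_ss = 0.0233/0.0264 = 0.88258.
h_ss = 0.88258² = 0.77894 m. (Since h₀ = 1.51 m > h_ss, the level will fall toward this value.)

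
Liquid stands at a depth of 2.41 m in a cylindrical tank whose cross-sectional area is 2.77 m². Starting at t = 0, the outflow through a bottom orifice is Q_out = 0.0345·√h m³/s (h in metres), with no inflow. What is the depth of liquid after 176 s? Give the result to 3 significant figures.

0.208 m

A dh/dt = −Q_out = −0.0345 √h.
This is separable: 2 d(√h)/dt = −0.0345/A, so √h = √h₀ − (0.0345/(2A)) t.
√h = √2.41 − 0.0345·176/(2·2.77) = 1.5524 − 1.0960 = 0.45639.
h = 0.45639² = 0.20829 m.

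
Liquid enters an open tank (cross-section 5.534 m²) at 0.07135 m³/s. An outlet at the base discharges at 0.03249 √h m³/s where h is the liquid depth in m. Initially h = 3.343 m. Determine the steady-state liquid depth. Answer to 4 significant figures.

4.823 m

Volume balance on the tank: A dh/dt = Q_in − 0.03249 √h. At steady state dh/dt = 0:
Q_in = 0.03249 √h_ss ⇒ √h_ss = 0.07135/0.03249 = 2.19606.
h_ss = 2.19606² = 4.82268 m. (Since h₀ = 3.343 m < h_ss, the level will rise toward this value.)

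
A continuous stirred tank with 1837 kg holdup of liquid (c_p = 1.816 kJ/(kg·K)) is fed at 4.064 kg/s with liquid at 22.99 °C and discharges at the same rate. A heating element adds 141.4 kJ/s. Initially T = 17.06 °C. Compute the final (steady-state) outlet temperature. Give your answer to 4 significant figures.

M c_p dT/dt = ṁ c_p (T_in − T) + Q̇.
At steady state dT/dt = 0 ⇒ T_ss = T_in + Q̇/(ṁ c_p) = 22.99 + 141.4/(4.064·1.816) = 42.1493 °C.

42.15 °C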